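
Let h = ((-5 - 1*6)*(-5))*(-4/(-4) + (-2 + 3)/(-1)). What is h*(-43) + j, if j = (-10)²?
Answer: 100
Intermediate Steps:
j = 100
h = 0 (h = ((-5 - 6)*(-5))*(-4*(-¼) + 1*(-1)) = (-11*(-5))*(1 - 1) = 55*0 = 0)
h*(-43) + j = 0*(-43) + 100 = 0 + 100 = 100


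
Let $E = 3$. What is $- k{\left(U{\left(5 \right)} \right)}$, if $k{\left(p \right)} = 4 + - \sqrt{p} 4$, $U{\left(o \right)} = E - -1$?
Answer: $4$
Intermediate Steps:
$U{\left(o \right)} = 4$ ($U{\left(o \right)} = 3 - -1 = 3 + 1 = 4$)
$k{\left(p \right)} = 4 - 4 \sqrt{p}$
$- k{\left(U{\left(5 \right)} \right)} = - (4 - 4 \sqrt{4}) = - (4 - 8) = \left(-1\right) \left(-4\right) = 4$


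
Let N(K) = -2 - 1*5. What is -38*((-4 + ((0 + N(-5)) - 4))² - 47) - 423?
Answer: -7187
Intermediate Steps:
N(K) = -7 (N(K) = -2 - 5 = -7)
-38*((-4 + ((0 + N(-5)) - 4))² - 47) - 423 = -38*((-4 + ((0 - 7) - 4))² - 47) - 423 = -38*((-4 + (-7 - 4))² - 47) - 423 = -38*((-4 - 11)² - 47) - 423 = -38*((-15)² - 47) - 423 = -38*(225 - 47) - 423 = -38*178 - 423 = -6764 - 423 = -7187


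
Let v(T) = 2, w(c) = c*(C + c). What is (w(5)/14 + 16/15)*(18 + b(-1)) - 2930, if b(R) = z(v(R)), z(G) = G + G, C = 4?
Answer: -297761/105 ≈ -2835.8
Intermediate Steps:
w(c) = c*(4 + c)
z(G) = 2*G
b(R) = 4 (b(R) = 2*2 = 4)
(w(5)/14 + 16/15)*(18 + b(-1)) - 2930 = ((5*(4 + 5))/14 + 16/15)*(18 + 4) - 2930 = ((5*9)*(1/14) + 16*(1/15))*22 - 2930 = (45*(1/14) + 16/15)*22 - 2930 = (45/14 + 16/15)*22 - 2930 = (899/210)*22 - 2930 = 9889/105 - 2930 = -297761/105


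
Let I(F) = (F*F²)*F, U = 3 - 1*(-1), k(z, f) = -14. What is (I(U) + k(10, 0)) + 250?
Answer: 492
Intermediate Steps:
U = 4 (U = 3 + 1 = 4)
I(F) = F⁴ (I(F) = F³*F = F⁴)
(I(U) + k(10, 0)) + 250 = (4⁴ - 14) + 250 = (256 - 14) + 250 = 242 + 250 = 492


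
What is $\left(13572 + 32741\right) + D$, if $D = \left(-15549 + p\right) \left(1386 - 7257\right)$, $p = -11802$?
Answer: $160624034$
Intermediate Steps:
$D = 160577721$ ($D = \left(-15549 - 11802\right) \left(1386 - 7257\right) = \left(-27351\right) \left(-5871\right) = 160577721$)
$\left(13572 + 32741\right) + D = \left(13572 + 32741\right) + 160577721 = 46313 + 160577721 = 160624034$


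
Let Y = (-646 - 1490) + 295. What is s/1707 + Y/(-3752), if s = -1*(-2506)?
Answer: 1792157/914952 ≈ 1.9587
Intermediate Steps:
s = 2506
Y = -1841 (Y = -2136 + 295 = -1841)
s/1707 + Y/(-3752) = 2506/1707 - 1841/(-3752) = 2506*(1/1707) - 1841*(-1/3752) = 2506/1707 + 263/536 = 1792157/914952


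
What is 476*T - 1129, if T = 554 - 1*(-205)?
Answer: 360155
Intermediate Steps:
T = 759 (T = 554 + 205 = 759)
476*T - 1129 = 476*759 - 1129 = 361284 - 1129 = 360155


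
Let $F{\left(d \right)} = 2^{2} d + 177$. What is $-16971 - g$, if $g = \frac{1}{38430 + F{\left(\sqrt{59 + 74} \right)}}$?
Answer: $- \frac{25295247044298}{1490498321} + \frac{4 \sqrt{133}}{1490498321} \approx -16971.0$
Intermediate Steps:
$F{\left(d \right)} = 177 + 4 d$ ($F{\left(d \right)} = 4 d + 177 = 177 + 4 d$)
$g = \frac{1}{38607 + 4 \sqrt{133}}$ ($g = \frac{1}{38430 + \left(177 + 4 \sqrt{59 + 74}\right)} = \frac{1}{38430 + \left(177 + 4 \sqrt{133}\right)} = \frac{1}{38607 + 4 \sqrt{133}} \approx 2.5871 \cdot 10^{-5}$)
$-16971 - g = -16971 - \left(\frac{38607}{1490498321} - \frac{4 \sqrt{133}}{1490498321}\right) = - \frac{25295247044298}{1490498321} + \frac{4 \sqrt{133}}{1490498321}$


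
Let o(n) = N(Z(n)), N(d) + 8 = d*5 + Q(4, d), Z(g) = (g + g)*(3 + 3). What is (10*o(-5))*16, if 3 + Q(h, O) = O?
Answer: -59360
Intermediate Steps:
Q(h, O) = -3 + O
Z(g) = 12*g (Z(g) = (2*g)*6 = 12*g)
N(d) = -11 + 6*d (N(d) = -8 + (d*5 + (-3 + d)) = -8 + (5*d + (-3 + d)) = -8 + (-3 + 6*d) = -11 + 6*d)
o(n) = -11 + 72*n (o(n) = -11 + 6*(12*n) = -11 + 72*n)
(10*o(-5))*16 = (10*(-11 + 72*(-5)))*16 = (10*(-11 - 360))*16 = (10*(-371))*16 = -3710*16 = -59360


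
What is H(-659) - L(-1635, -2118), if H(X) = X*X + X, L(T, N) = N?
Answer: 435740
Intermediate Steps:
H(X) = X + X² (H(X) = X² + X = X + X²)
H(-659) - L(-1635, -2118) = -659*(1 - 659) - 1*(-2118) = -659*(-658) + 2118 = 433622 + 2118 = 435740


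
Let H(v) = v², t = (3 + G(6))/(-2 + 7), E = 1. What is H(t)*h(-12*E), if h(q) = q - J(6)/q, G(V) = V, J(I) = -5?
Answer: -4023/100 ≈ -40.230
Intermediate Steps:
h(q) = q + 5/q (h(q) = q - (-5)/q = q + 5/q)
t = 9/5 (t = (3 + 6)/(-2 + 7) = 9/5 ≈ 1.8000)
H(t)*h(-12*E) = (9/5)²*(-12*1 + 5/((-12*1))) = 81*(-12 + 5/(-12))/25 = 81*(-12 + 5*(-1/12))/25 = 81*(-12 - 5/12)/25 = (81/25)*(-149/12) = -4023/100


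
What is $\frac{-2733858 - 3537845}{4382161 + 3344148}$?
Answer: $- \frac{6271703}{7726309} \approx -0.81173$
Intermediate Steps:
$\frac{-2733858 - 3537845}{4382161 + 3344148} = - \frac{6271703}{7726309}$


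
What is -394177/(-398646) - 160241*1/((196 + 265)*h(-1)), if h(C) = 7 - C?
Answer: -31212854455/735103224 ≈ -42.461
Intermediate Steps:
-394177/(-398646) - 160241*1/((196 + 265)*h(-1)) = -394177/(-398646) - 160241*1/((7 - 1*(-1))*(196 + 265)) = -394177*(-1/398646) - 160241*1/(461*(7 + 1)) = 394177/398646 - 160241/(461*8) = 394177/398646 - 160241/3688 = -31212854455/735103224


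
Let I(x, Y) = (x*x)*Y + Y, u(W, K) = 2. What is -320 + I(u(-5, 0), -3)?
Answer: -335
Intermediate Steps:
I(x, Y) = Y + Y*x**2 (I(x, Y) = x**2*Y + Y = Y*x**2 + Y = Y + Y*x**2)
-320 + I(u(-5, 0), -3) = -320 - 3*(1 + 2**2) = -320 - 3*(1 + 4) = -320 - 3*5 = -320 - 15 = -335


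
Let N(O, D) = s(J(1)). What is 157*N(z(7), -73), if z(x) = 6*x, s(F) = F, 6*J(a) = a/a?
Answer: 157/6 ≈ 26.167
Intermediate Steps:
J(a) = 1/6 (J(a) = (a/a)/6 = (1/6)*1 = 1/6)
N(O, D) = 1/6
157*N(z(7), -73) = 157*(1/6) = 157/6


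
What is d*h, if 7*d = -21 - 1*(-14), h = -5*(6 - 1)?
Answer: 25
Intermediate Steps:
h = -25 (h = -5*5 = -25)
d = -1 (d = (-21 - 1*(-14))/7 = (-21 + 14)/7 = (1/7)*(-7) = -1)
d*h = -1*(-25) = 25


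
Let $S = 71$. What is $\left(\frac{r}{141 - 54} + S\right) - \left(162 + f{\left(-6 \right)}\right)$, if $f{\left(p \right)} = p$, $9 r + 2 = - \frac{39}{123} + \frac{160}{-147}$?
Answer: $- \frac{401147510}{4719141} \approx -85.004$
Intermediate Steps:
$r = - \frac{20525}{54243}$ ($r = - \frac{2}{9} + \frac{- \frac{39}{123} + \frac{160}{-147}}{9} = - \frac{2}{9} + \frac{\left(-39\right) \frac{1}{123} + 160 \left(- \frac{1}{147}\right)}{9} = - \frac{2}{9} + \frac{- \frac{13}{41} - \frac{160}{147}}{9} = - \frac{2}{9} + \frac{1}{9} \left(- \frac{8471}{6027}\right) = - \frac{2}{9} - \frac{8471}{54243} = - \frac{20525}{54243} \approx -0.37839$)
$\left(\frac{r}{141 - 54} + S\right) - \left(162 + f{\left(-6 \right)}\right) = \left(- \frac{20525}{54243 \left(141 - 54\right)} + 71\right) - 156 = \left(- \frac{20525}{54243 \left(141 - 54\right)} + 71\right) + \left(-162 + 6\right) = \left(- \frac{20525}{54243 \cdot 87} + 71\right) - 156 = \left(\left(- \frac{20525}{54243}\right) \frac{1}{87} + 71\right) - 156 = \left(- \frac{20525}{4719141} + 71\right) - 156 = \frac{335038486}{4719141} - 156 = - \frac{401147510}{4719141}$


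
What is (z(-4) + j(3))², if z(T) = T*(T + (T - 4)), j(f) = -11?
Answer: 1369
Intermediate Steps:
z(T) = T*(-4 + 2*T) (z(T) = T*(T + (-4 + T)) = T*(-4 + 2*T))
(z(-4) + j(3))² = (2*(-4)*(-2 - 4) - 11)² = (2*(-4)*(-6) - 11)² = (48 - 11)² = 37² = 1369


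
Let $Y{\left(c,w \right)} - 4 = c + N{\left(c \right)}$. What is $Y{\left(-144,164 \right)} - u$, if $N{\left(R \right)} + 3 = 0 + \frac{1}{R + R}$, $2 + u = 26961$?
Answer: $- \frac{7805377}{288} \approx -27102.0$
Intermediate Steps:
$u = 26959$ ($u = -2 + 26961 = 26959$)
$N{\left(R \right)} = -3 + \frac{1}{2 R}$ ($N{\left(R \right)} = -3 + \left(0 + \frac{1}{R + R}\right) = -3 + \left(0 + \frac{1}{2 R}\right) = -3 + \frac{1}{2 R}$)
$Y{\left(c,w \right)} = 1 + c + \frac{1}{2 c}$ ($Y{\left(c,w \right)} = 4 - \left(3 - c - \frac{1}{2 c}\right) = 4 + \left(-3 + c + \frac{1}{2 c}\right) = 1 + c + \frac{1}{2 c}$)
$Y{\left(-144,164 \right)} - u = \left(1 - 144 + \frac{1}{2 \left(-144\right)}\right) - 26959 = \left(1 - 144 + \frac{1}{2} \left(- \frac{1}{144}\right)\right) - 26959 = \left(1 - 144 - \frac{1}{288}\right) - 26959 = - \frac{41185}{288} - 26959 = - \frac{7805377}{288}$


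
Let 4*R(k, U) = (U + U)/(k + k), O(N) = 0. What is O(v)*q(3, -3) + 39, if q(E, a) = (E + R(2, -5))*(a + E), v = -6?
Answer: 39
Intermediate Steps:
R(k, U) = U/(4*k) (R(k, U) = ((U + U)/(k + k))/4 = ((2*U)/((2*k)))/4 = ((2*U)*(1/(2*k)))/4 = (U/k)/4 = U/(4*k))
q(E, a) = (-5/8 + E)*(E + a) (q(E, a) = (E + (1/4)*(-5)/2)*(a + E) = (E + (1/4)*(-5)*(1/2))*(E + a) = (E - 5/8)*(E + a) = (-5/8 + E)*(E + a))
O(v)*q(3, -3) + 39 = 0*(3**2 - 5/8*3 - 5/8*(-3) + 3*(-3)) + 39 = 0*(9 - 15/8 + 15/8 - 9) + 39 = 0*0 + 39 = 0 + 39 = 39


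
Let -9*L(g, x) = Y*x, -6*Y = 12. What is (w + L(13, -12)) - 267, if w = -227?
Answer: -1490/3 ≈ -496.67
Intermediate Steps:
Y = -2 (Y = -⅙*12 = -2)
L(g, x) = 2*x/9 (L(g, x) = -(-2)*x/9 = 2*x/9)
(w + L(13, -12)) - 267 = (-227 + (2/9)*(-12)) - 267 = (-227 - 8/3) - 267 = -689/3 - 267 = -1490/3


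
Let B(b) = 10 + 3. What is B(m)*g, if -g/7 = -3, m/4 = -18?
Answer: 273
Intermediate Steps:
m = -72 (m = 4*(-18) = -72)
g = 21 (g = -7*(-3) = 21)
B(b) = 13
B(m)*g = 13*21 = 273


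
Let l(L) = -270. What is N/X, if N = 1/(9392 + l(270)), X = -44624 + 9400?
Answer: -1/321313328 ≈ -3.1122e-9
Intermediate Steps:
X = -35224
N = 1/9122 (N = 1/(9392 - 270) = 1/9122 ≈ 0.00010963)
N/X = (1/9122)/(-35224) = (1/9122)*(-1/35224) = -1/321313328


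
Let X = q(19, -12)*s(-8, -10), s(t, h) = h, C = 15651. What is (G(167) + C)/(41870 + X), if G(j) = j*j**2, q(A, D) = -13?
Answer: 2336557/21000 ≈ 111.26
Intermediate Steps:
G(j) = j**3
X = 130 (X = -13*(-10) = 130)
(G(167) + C)/(41870 + X) = (167**3 + 15651)/(41870 + 130) = (4657463 + 15651)/42000 = 4673114*(1/42000) = 2336557/21000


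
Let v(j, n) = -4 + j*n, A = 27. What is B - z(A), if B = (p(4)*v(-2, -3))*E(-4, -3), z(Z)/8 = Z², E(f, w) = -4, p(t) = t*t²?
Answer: -6344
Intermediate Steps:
p(t) = t³
z(Z) = 8*Z²
B = -512 (B = (4³*(-4 - 2*(-3)))*(-4) = (64*(-4 + 6))*(-4) = (64*2)*(-4) = 128*(-4) = -512)
B - z(A) = -512 - 8*27² = -512 - 8*729 = -512 - 1*5832 = -512 - 5832 = -6344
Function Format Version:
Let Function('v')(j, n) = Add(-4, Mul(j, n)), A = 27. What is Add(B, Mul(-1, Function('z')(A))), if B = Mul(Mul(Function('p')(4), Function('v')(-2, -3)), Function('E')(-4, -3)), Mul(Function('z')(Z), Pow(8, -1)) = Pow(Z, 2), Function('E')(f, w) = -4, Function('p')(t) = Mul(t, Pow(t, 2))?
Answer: -6344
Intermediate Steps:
Function('p')(t) = Pow(t, 3)
Function('z')(Z) = Mul(8, Pow(Z, 2))
B = -512 (B = Mul(Mul(Pow(4, 3), Add(-4, Mul(-2, -3))), -4) = Mul(Mul(64, Add(-4, 6)), -4) = Mul(Mul(64, 2), -4) = Mul(128, -4) = -512)
Add(B, Mul(-1, Function('z')(A))) = Add(-512, Mul(-1, Mul(8, Pow(27, 2)))) = Add(-512, Mul(-1, Mul(8, 729))) = Add(-512, Mul(-1, 5832)) = Add(-512, -5832) = -6344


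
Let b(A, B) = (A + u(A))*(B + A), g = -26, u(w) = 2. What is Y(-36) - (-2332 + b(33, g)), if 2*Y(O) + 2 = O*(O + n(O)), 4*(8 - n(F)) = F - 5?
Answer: 4811/2 ≈ 2405.5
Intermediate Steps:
b(A, B) = (2 + A)*(A + B) (b(A, B) = (A + 2)*(B + A) = (2 + A)*(A + B))
n(F) = 37/4 - F/4 (n(F) = 8 - (F - 5)/4 = 8 - (-5 + F)/4 = 8 + (5/4 - F/4) = 37/4 - F/4)
Y(O) = -1 + O*(37/4 + 3*O/4)/2 (Y(O) = -1 + (O*(O + (37/4 - O/4)))/2 = -1 + (O*(37/4 + 3*O/4))/2 = -1 + O*(37/4 + 3*O/4)/2)
Y(-36) - (-2332 + b(33, g)) = (-1 + (3/8)*(-36)² + (37/8)*(-36)) - (-2332 + (33² + 2*33 + 2*(-26) + 33*(-26))) = (-1 + (3/8)*1296 - 333/2) - (-2332 + (1089 + 66 - 52 - 858)) = (-1 + 486 - 333/2) - (-2332 + 245) = 637/2 - 1*(-2087) = 637/2 + 2087 = 4811/2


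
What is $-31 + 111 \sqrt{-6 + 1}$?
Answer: $-31 + 111 i \sqrt{5} \approx -31.0 + 248.2 i$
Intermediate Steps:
$-31 + 111 \sqrt{-6 + 1} = -31 + 111 \sqrt{-5} = -31 + 111 i \sqrt{5}$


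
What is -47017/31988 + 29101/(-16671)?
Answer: -1714703195/533271948 ≈ -3.2154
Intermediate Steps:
-47017/31988 + 29101/(-16671) = -47017*1/31988 + 29101*(-1/16671) = -47017/31988 - 29101/16671 = -1714703195/533271948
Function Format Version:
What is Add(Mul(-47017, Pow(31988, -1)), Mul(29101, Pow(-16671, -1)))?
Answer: Rational(-1714703195, 533271948) ≈ -3.2154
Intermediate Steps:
Add(Mul(-47017, Pow(31988, -1)), Mul(29101, Pow(-16671, -1))) = Add(Mul(-47017, Rational(1, 31988)), Mul(29101, Rational(-1, 16671))) = Add(Rational(-47017, 31988), Rational(-29101, 16671)) = Rational(-1714703195, 533271948)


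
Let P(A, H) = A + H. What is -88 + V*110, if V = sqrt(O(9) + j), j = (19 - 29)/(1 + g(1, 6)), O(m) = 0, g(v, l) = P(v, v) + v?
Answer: -88 + 55*I*sqrt(10) ≈ -88.0 + 173.93*I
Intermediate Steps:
g(v, l) = 3*v (g(v, l) = (v + v) + v = 2*v + v = 3*v)
j = -5/2 (j = (19 - 29)/(1 + 3*1) = -10/(1 + 3) = -10/4 = -10*1/4 = -5/2 ≈ -2.5000)
V = I*sqrt(10)/2 (V = sqrt(0 - 5/2) = sqrt(-5/2) = I*sqrt(10)/2 ≈ 1.5811*I)
-88 + V*110 = -88 + (I*sqrt(10)/2)*110 = -88 + 55*I*sqrt(10)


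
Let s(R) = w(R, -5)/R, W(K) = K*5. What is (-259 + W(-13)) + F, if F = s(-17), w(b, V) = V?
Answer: -5503/17 ≈ -323.71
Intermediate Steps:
W(K) = 5*K
s(R) = -5/R
F = 5/17 (F = -5/(-17) = -5*(-1/17) = 5/17 ≈ 0.29412)
(-259 + W(-13)) + F = (-259 + 5*(-13)) + 5/17 = (-259 - 65) + 5/17 = -324 + 5/17 = -5503/17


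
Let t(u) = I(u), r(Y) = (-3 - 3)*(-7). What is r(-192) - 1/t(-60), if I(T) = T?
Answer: 2521/60 ≈ 42.017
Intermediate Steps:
r(Y) = 42 (r(Y) = -6*(-7) = 42)
t(u) = u
r(-192) - 1/t(-60) = 42 - 1/(-60) = 42 - 1*(-1/60) = 42 + 1/60 = 2521/60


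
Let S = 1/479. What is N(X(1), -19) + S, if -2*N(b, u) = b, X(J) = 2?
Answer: -478/479 ≈ -0.99791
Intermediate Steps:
N(b, u) = -b/2
S = 1/479 ≈ 0.0020877
N(X(1), -19) + S = -1/2*2 + 1/479 = -1 + 1/479 = -478/479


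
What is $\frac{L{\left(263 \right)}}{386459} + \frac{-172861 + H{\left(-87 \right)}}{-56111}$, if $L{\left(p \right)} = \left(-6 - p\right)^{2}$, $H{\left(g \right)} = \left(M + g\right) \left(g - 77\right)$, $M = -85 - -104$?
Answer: $\frac{66554146502}{21684600949} \approx 3.0692$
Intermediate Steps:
$M = 19$ ($M = -85 + 104 = 19$)
$H{\left(g \right)} = \left(-77 + g\right) \left(19 + g\right)$ ($H{\left(g \right)} = \left(19 + g\right) \left(g - 77\right) = \left(19 + g\right) \left(-77 + g\right) = \left(-77 + g\right) \left(19 + g\right)$)
$\frac{L{\left(263 \right)}}{386459} + \frac{-172861 + H{\left(-87 \right)}}{-56111} = \frac{\left(6 + 263\right)^{2}}{386459} + \frac{-172861 - \left(-3583 - 7569\right)}{-56111} = 269^{2} \cdot \frac{1}{386459} + \left(-172861 + \left(-1463 + 7569 + 5046\right)\right) \left(- \frac{1}{56111}\right) = 72361 \cdot \frac{1}{386459} + \left(-172861 + 11152\right) \left(- \frac{1}{56111}\right) = \frac{72361}{386459} - - \frac{161709}{56111} = \frac{72361}{386459} + \frac{161709}{56111} = \frac{66554146502}{21684600949}$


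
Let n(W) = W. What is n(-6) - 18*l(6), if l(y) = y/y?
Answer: -24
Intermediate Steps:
l(y) = 1
n(-6) - 18*l(6) = -6 - 18*1 = -6 - 18 = -24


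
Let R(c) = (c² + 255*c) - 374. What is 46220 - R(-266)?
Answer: 43668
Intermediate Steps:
R(c) = -374 + c² + 255*c
46220 - R(-266) = 46220 - (-374 + (-266)² + 255*(-266)) = 46220 - (-374 + 70756 - 67830) = 46220 - 1*2552 = 46220 - 2552 = 43668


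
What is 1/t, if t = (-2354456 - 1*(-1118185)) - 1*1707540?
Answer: -1/2943811 ≈ -3.3970e-7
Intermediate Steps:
t = -2943811 (t = (-2354456 + 1118185) - 1707540 = -1236271 - 1707540 = -2943811)
1/t = 1/(-2943811) = -1/2943811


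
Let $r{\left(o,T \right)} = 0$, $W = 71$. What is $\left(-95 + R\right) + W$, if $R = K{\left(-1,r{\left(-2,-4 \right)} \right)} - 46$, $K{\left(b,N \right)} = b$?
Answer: $-71$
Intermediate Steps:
$R = -47$ ($R = -1 - 46 = -47$)
$\left(-95 + R\right) + W = \left(-95 - 47\right) + 71 = -142 + 71 = -71$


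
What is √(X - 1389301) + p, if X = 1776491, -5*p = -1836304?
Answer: 1836304/5 + √387190 ≈ 3.6788e+5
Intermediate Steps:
p = 1836304/5 (p = -⅕*(-1836304) = 1836304/5 ≈ 3.6726e+5)
√(X - 1389301) + p = √(1776491 - 1389301) + 1836304/5 = √387190 + 1836304/5 = 1836304/5 + √387190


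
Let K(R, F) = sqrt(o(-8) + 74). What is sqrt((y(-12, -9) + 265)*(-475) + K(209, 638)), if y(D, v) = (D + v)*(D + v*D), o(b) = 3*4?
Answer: sqrt(831725 + sqrt(86)) ≈ 911.99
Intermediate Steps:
o(b) = 12
K(R, F) = sqrt(86) (K(R, F) = sqrt(12 + 74) = sqrt(86))
y(D, v) = (D + v)*(D + D*v)
sqrt((y(-12, -9) + 265)*(-475) + K(209, 638)) = sqrt((-12*(-12 - 9 + (-9)**2 - 12*(-9)) + 265)*(-475) + sqrt(86)) = sqrt((-12*(-12 - 9 + 81 + 108) + 265)*(-475) + sqrt(86)) = sqrt((-12*168 + 265)*(-475) + sqrt(86)) = sqrt((-2016 + 265)*(-475) + sqrt(86)) = sqrt(-1751*(-475) + sqrt(86)) = sqrt(831725 + sqrt(86))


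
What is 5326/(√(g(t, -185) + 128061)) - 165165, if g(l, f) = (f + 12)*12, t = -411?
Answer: -165165 + 5326*√125985/125985 ≈ -1.6515e+5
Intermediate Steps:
g(l, f) = 144 + 12*f (g(l, f) = (12 + f)*12 = 144 + 12*f)
5326/(√(g(t, -185) + 128061)) - 165165 = 5326/(√((144 + 12*(-185)) + 128061)) - 165165 = 5326/(√((144 - 2220) + 128061)) - 165165 = 5326/(√(-2076 + 128061)) - 165165 = 5326/(√125985) - 165165 = 5326*(√125985/125985) - 165165 = 5326*√125985/125985 - 165165 = -165165 + 5326*√125985/125985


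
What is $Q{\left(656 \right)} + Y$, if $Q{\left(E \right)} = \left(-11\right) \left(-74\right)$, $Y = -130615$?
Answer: $-129801$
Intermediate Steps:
$Q{\left(E \right)} = 814$
$Q{\left(656 \right)} + Y = 814 - 130615 = -129801$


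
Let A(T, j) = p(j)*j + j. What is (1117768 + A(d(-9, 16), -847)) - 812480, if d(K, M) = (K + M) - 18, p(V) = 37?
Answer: 273102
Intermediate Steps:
d(K, M) = -18 + K + M
A(T, j) = 38*j (A(T, j) = 37*j + j = 38*j)
(1117768 + A(d(-9, 16), -847)) - 812480 = (1117768 + 38*(-847)) - 812480 = (1117768 - 32186) - 812480 = 1085582 - 812480 = 273102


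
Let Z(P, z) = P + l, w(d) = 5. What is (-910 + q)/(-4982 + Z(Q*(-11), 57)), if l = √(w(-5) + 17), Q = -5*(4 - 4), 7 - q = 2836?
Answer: 9313849/12410151 + 3739*√22/24820302 ≈ 0.75121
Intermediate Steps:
q = -2829 (q = 7 - 1*2836 = 7 - 2836 = -2829)
Q = 0 (Q = -5*0 = 0)
l = √22 (l = √(5 + 17) = √22 ≈ 4.6904)
Z(P, z) = P + √22
(-910 + q)/(-4982 + Z(Q*(-11), 57)) = (-910 - 2829)/(-4982 + (0*(-11) + √22)) = -3739/(-4982 + (0 + √22)) = -3739/(-4982 + √22)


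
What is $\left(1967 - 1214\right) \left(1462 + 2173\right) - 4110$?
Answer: $2733045$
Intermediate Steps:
$\left(1967 - 1214\right) \left(1462 + 2173\right) - 4110 = 753 \cdot 3635 - 4110 = 2737155 - 4110 = 2733045$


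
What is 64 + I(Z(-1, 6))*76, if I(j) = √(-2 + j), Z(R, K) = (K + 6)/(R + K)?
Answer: 64 + 76*√10/5 ≈ 112.07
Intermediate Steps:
Z(R, K) = (6 + K)/(K + R)
64 + I(Z(-1, 6))*76 = 64 + √(-2 + (6 + 6)/(6 - 1))*76 = 64 + √(-2 + 12/5)*76 = 64 + √(⅖)*76 = 64 + (√10/5)*76 = 64 + 76*√10/5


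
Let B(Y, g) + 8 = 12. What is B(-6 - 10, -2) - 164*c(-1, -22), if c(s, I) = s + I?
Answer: 3776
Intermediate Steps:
B(Y, g) = 4 (B(Y, g) = -8 + 12 = 4)
c(s, I) = I + s
B(-6 - 10, -2) - 164*c(-1, -22) = 4 - 164*(-22 - 1) = 4 - 164*(-23) = 4 + 3772 = 3776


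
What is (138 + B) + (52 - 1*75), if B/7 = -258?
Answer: -1691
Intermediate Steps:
B = -1806 (B = 7*(-258) = -1806)
(138 + B) + (52 - 1*75) = (138 - 1806) + (52 - 1*75) = -1668 + (52 - 75) = -1668 - 23 = -1691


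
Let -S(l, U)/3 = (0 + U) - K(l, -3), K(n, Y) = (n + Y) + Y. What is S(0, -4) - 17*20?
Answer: -346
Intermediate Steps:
K(n, Y) = n + 2*Y (K(n, Y) = (Y + n) + Y = n + 2*Y)
S(l, U) = -18 - 3*U + 3*l (S(l, U) = -3*((0 + U) - (l + 2*(-3))) = -3*(U - (l - 6)) = -3*(U - (-6 + l)) = -3*(U + (6 - l)) = -3*(6 + U - l) = -18 - 3*U + 3*l)
S(0, -4) - 17*20 = (-18 - 3*(-4) + 3*0) - 17*20 = (-18 + 12 + 0) - 340 = -6 - 340 = -346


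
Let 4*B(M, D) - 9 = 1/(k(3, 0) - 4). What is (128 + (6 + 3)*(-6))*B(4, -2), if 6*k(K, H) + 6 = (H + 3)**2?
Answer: 2257/14 ≈ 161.21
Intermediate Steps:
k(K, H) = -1 + (3 + H)**2/6 (k(K, H) = -1 + (H + 3)**2/6 = -1 + (3 + H)**2/6)
B(M, D) = 61/28 (B(M, D) = 9/4 + 1/(4*((-1 + (3 + 0)**2/6) - 4)) = 9/4 + 1/(4*((-1 + (1/6)*3**2) - 4)) = 9/4 + 1/(4*((-1 + (1/6)*9) - 4)) = 9/4 + 1/(4*((-1 + 3/2) - 4)) = 9/4 + 1/(4*(1/2 - 4)) = 9/4 + 1/(4*(-7/2)) = 9/4 + (1/4)*(-2/7) = 9/4 - 1/14 = 61/28)
(128 + (6 + 3)*(-6))*B(4, -2) = (128 + (6 + 3)*(-6))*(61/28) = (128 + 9*(-6))*(61/28) = (128 - 54)*(61/28) = 74*(61/28) = 2257/14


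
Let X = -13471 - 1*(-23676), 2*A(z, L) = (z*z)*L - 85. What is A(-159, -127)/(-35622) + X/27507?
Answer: 7420479202/163309059 ≈ 45.438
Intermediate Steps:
A(z, L) = -85/2 + L*z**2/2 (A(z, L) = ((z*z)*L - 85)/2 = (z**2*L - 85)/2 = (L*z**2 - 85)/2 = (-85 + L*z**2)/2 = -85/2 + L*z**2/2)
X = 10205 (X = -13471 + 23676 = 10205)
A(-159, -127)/(-35622) + X/27507 = (-85/2 + (1/2)*(-127)*(-159)**2)/(-35622) + 10205/27507 = (-85/2 + (1/2)*(-127)*25281)*(-1/35622) + 10205*(1/27507) = (-85/2 - 3210687/2)*(-1/35622) + 10205/27507 = -1605386*(-1/35622) + 10205/27507 = 802693/17811 + 10205/27507 = 7420479202/163309059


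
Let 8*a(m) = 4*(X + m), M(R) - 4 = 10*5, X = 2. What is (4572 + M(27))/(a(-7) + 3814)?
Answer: 1028/847 ≈ 1.2137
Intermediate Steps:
M(R) = 54 (M(R) = 4 + 10*5 = 4 + 50 = 54)
a(m) = 1 + m/2 (a(m) = (4*(2 + m))/8 = (8 + 4*m)/8 = 1 + m/2)
(4572 + M(27))/(a(-7) + 3814) = (4572 + 54)/((1 + (½)*(-7)) + 3814) = 4626/((1 - 7/2) + 3814) = 4626/(-5/2 + 3814) = 4626/(7623/2) = 4626*(2/7623) = 1028/847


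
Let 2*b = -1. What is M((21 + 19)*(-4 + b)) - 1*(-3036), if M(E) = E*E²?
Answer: -5828964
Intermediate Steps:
b = -½ (b = (½)*(-1) = -½ ≈ -0.50000)
M(E) = E³
M((21 + 19)*(-4 + b)) - 1*(-3036) = ((21 + 19)*(-4 - ½))³ - 1*(-3036) = (40*(-9/2))³ + 3036 = (-180)³ + 3036 = -5832000 + 3036 = -5828964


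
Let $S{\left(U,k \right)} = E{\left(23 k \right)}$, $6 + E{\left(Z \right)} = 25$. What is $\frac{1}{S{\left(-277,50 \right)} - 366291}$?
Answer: $- \frac{1}{366272} \approx -2.7302 \cdot 10^{-6}$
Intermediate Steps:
$E{\left(Z \right)} = 19$ ($E{\left(Z \right)} = -6 + 25 = 19$)
$S{\left(U,k \right)} = 19$
$\frac{1}{S{\left(-277,50 \right)} - 366291} = \frac{1}{19 - 366291} = \frac{1}{-366272} = - \frac{1}{366272}$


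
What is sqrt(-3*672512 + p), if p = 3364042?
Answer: sqrt(1346506) ≈ 1160.4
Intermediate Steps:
sqrt(-3*672512 + p) = sqrt(-3*672512 + 3364042) = sqrt(-2017536 + 3364042) = sqrt(1346506)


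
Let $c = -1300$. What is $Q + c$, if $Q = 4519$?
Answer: $3219$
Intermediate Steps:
$Q + c = 4519 - 1300 = 3219$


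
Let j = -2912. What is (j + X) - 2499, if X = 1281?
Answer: -4130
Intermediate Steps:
(j + X) - 2499 = (-2912 + 1281) - 2499 = -1631 - 2499 = -4130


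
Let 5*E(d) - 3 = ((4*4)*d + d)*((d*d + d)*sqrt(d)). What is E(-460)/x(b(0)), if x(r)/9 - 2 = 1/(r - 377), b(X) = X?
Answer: 377/11295 - 9221781920*I*sqrt(115)/251 ≈ 0.033378 - 3.9399e+8*I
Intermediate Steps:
E(d) = 3/5 + 17*d**(3/2)*(d + d**2)/5 (E(d) = 3/5 + (((4*4)*d + d)*((d*d + d)*sqrt(d)))/5 = 3/5 + ((16*d + d)*((d**2 + d)*sqrt(d)))/5 = 3/5 + ((17*d)*((d + d**2)*sqrt(d)))/5 = 3/5 + ((17*d)*(sqrt(d)*(d + d**2)))/5 = 3/5 + (17*d**(3/2)*(d + d**2))/5 = 3/5 + 17*d**(3/2)*(d + d**2)/5)
x(r) = 18 + 9/(-377 + r) (x(r) = 18 + 9/(r - 377) = 18 + 9/(-377 + r))
E(-460)/x(b(0)) = (3/5 + 17*(-460)**(5/2)/5 + 17*(-460)**(7/2)/5)/((9*(-753 + 2*0)/(-377 + 0))) = (3/5 + 17*(423200*I*sqrt(115))/5 + 17*(-194672000*I*sqrt(115))/5)/((9*(-753 + 0)/(-377))) = (3/5 + 1438880*I*sqrt(115) - 661884800*I*sqrt(115))/((9*(-1/377)*(-753))) = (3/5 - 660445920*I*sqrt(115))/(6777/377) = (3/5 - 660445920*I*sqrt(115))*(377/6777) = 377/11295 - 9221781920*I*sqrt(115)/251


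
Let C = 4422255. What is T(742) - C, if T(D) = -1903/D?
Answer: -3281315113/742 ≈ -4.4223e+6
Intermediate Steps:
T(742) - C = -1903/742 - 1*4422255 = -1903*1/742 - 4422255 = -1903/742 - 4422255 = -3281315113/742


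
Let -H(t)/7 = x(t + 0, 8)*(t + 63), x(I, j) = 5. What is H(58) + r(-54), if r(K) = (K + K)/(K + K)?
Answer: -4234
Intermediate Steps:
r(K) = 1 (r(K) = (2*K)/((2*K)) = (2*K)*(1/(2*K)) = 1)
H(t) = -2205 - 35*t (H(t) = -35*(t + 63) = -35*(63 + t) = -7*(315 + 5*t) = -2205 - 35*t)
H(58) + r(-54) = (-2205 - 35*58) + 1 = (-2205 - 2030) + 1 = -4235 + 1 = -4234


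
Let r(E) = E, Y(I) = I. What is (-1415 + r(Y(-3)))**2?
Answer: 2010724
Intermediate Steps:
(-1415 + r(Y(-3)))**2 = (-1415 - 3)**2 = (-1418)**2 = 2010724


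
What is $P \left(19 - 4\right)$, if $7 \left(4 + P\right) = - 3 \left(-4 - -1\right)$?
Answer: $- \frac{285}{7} \approx -40.714$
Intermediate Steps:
$P = - \frac{19}{7}$ ($P = -4 + \frac{\left(-3\right) \left(-4 - -1\right)}{7} = -4 + \frac{\left(-3\right) \left(-4 + 1\right)}{7} = -4 + \frac{\left(-3\right) \left(-3\right)}{7} = -4 + \frac{1}{7} \cdot 9 = -4 + \frac{9}{7} = - \frac{19}{7} \approx -2.7143$)
$P \left(19 - 4\right) = - \frac{19 \left(19 - 4\right)}{7} = \left(- \frac{19}{7}\right) 15 = - \frac{285}{7}$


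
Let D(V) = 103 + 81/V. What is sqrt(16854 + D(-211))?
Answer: sqrt(754925506)/211 ≈ 130.22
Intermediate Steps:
sqrt(16854 + D(-211)) = sqrt(16854 + (103 + 81/(-211))) = sqrt(16854 + (103 + 81*(-1/211))) = sqrt(16854 + (103 - 81/211)) = sqrt(16854 + 21652/211) = sqrt(3577846/211) = sqrt(754925506)/211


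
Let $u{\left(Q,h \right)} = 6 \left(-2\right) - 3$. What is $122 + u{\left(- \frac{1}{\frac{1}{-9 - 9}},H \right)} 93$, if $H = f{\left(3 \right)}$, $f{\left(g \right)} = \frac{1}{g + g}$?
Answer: $-1273$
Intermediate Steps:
$f{\left(g \right)} = \frac{1}{2 g}$
$H = \frac{1}{6}$ ($H = \frac{1}{2 \cdot 3} = \frac{1}{2} \cdot \frac{1}{3} = \frac{1}{6} \approx 0.16667$)
$u{\left(Q,h \right)} = -15$ ($u{\left(Q,h \right)} = -12 - 3 = -15$)
$122 + u{\left(- \frac{1}{\frac{1}{-9 - 9}},H \right)} 93 = 122 - 1395 = -1273$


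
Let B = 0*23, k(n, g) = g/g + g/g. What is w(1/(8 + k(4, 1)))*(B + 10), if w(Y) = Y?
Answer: 1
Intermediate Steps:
k(n, g) = 2 (k(n, g) = 1 + 1 = 2)
B = 0
w(1/(8 + k(4, 1)))*(B + 10) = (0 + 10)/(8 + 2) = 10/10 = (⅒)*10 = 1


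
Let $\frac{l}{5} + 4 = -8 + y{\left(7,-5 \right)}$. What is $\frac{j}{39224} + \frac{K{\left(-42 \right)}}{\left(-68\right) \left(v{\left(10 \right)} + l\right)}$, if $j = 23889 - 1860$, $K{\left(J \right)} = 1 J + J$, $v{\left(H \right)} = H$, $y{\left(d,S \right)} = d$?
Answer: $\frac{1597897}{3334040} \approx 0.47927$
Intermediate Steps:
$K{\left(J \right)} = 2 J$ ($K{\left(J \right)} = J + J = 2 J$)
$l = -25$ ($l = -20 + 5 \left(-8 + 7\right) = -20 + 5 \left(-1\right) = -20 - 5 = -25$)
$j = 22029$
$\frac{j}{39224} + \frac{K{\left(-42 \right)}}{\left(-68\right) \left(v{\left(10 \right)} + l\right)} = \frac{22029}{39224} + \frac{2 \left(-42\right)}{\left(-68\right) \left(10 - 25\right)} = 22029 \cdot \frac{1}{39224} - \frac{84}{\left(-68\right) \left(-15\right)} = \frac{22029}{39224} - \frac{84}{1020} = \frac{22029}{39224} - \frac{7}{85} = \frac{1597897}{3334040}$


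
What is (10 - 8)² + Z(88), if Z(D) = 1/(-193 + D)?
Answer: 419/105 ≈ 3.9905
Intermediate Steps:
(10 - 8)² + Z(88) = (10 - 8)² + 1/(-193 + 88) = 2² + 1/(-105) = 4 - 1/105 = 419/105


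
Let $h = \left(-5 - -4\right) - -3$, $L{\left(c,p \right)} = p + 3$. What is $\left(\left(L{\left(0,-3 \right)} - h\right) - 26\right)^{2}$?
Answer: $784$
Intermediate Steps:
$L{\left(c,p \right)} = 3 + p$
$h = 2$ ($h = \left(-5 + 4\right) + 3 = -1 + 3 = 2$)
$\left(\left(L{\left(0,-3 \right)} - h\right) - 26\right)^{2} = \left(\left(\left(3 - 3\right) - 2\right) - 26\right)^{2} = \left(\left(0 - 2\right) - 26\right)^{2} = \left(-2 - 26\right)^{2} = \left(-28\right)^{2} = 784$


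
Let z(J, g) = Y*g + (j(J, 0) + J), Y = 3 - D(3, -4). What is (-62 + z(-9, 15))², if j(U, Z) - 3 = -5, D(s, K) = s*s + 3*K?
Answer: 289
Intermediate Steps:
D(s, K) = s² + 3*K
j(U, Z) = -2 (j(U, Z) = 3 - 5 = -2)
Y = 6 (Y = 3 - (3² + 3*(-4)) = 3 - (9 - 12) = 3 - 1*(-3) = 3 + 3 = 6)
z(J, g) = -2 + J + 6*g (z(J, g) = 6*g + (-2 + J) = -2 + J + 6*g)
(-62 + z(-9, 15))² = (-62 + (-2 - 9 + 6*15))² = (-62 + (-2 - 9 + 90))² = (-62 + 79)² = 17² = 289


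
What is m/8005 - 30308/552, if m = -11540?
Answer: -12449281/220938 ≈ -56.347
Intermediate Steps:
m/8005 - 30308/552 = -11540/8005 - 30308/552 = -11540*1/8005 - 30308*1/552 = -2308/1601 - 7577/138 = -12449281/220938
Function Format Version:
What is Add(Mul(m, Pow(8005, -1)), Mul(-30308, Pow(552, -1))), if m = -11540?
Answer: Rational(-12449281, 220938) ≈ -56.347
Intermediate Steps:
Add(Mul(m, Pow(8005, -1)), Mul(-30308, Pow(552, -1))) = Add(Mul(-11540, Pow(8005, -1)), Mul(-30308, Pow(552, -1))) = Add(Mul(-11540, Rational(1, 8005)), Mul(-30308, Rational(1, 552))) = Add(Rational(-2308, 1601), Rational(-7577, 138)) = Rational(-12449281, 220938)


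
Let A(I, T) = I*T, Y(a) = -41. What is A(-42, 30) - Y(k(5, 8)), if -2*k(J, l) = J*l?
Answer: -1219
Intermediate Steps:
k(J, l) = -J*l/2
A(-42, 30) - Y(k(5, 8)) = -42*30 - 1*(-41) = -1260 + 41 = -1219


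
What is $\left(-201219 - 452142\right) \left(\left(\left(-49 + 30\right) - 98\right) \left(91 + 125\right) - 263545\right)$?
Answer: $188701763937$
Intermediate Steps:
$\left(-201219 - 452142\right) \left(\left(\left(-49 + 30\right) - 98\right) \left(91 + 125\right) - 263545\right) = - 653361 \left(\left(-19 - 98\right) 216 - 263545\right) = - 653361 \left(\left(-117\right) 216 - 263545\right) = - 653361 \left(-25272 - 263545\right) = \left(-653361\right) \left(-288817\right) = 188701763937$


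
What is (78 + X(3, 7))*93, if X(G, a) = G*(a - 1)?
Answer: 8928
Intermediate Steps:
X(G, a) = G*(-1 + a)
(78 + X(3, 7))*93 = (78 + 3*(-1 + 7))*93 = (78 + 3*6)*93 = (78 + 18)*93 = 96*93 = 8928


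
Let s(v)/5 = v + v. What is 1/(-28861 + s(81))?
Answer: -1/28051 ≈ -3.5649e-5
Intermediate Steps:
s(v) = 10*v (s(v) = 5*(v + v) = 5*(2*v) = 10*v)
1/(-28861 + s(81)) = 1/(-28861 + 10*81) = 1/(-28861 + 810) = 1/(-28051) = -1/28051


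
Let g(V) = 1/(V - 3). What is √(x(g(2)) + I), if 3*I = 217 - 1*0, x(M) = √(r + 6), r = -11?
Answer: √(651 + 9*I*√5)/3 ≈ 8.5059 + 0.13144*I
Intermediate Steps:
g(V) = 1/(-3 + V)
x(M) = I*√5 (x(M) = √(-11 + 6) = √(-5) = I*√5)
I = 217/3 (I = (217 - 1*0)/3 = (217 + 0)/3 = (⅓)*217 = 217/3 ≈ 72.333)
√(x(g(2)) + I) = √(I*√5 + 217/3) = √(217/3 + I*√5)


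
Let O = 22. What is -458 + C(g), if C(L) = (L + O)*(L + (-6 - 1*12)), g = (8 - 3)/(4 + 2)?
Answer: -30599/36 ≈ -849.97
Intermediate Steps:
g = 5/6 ≈ 0.83333
C(L) = (-18 + L)*(22 + L) (C(L) = (L + 22)*(L + (-6 - 1*12)) = (22 + L)*(L + (-6 - 12)) = (22 + L)*(L - 18) = (22 + L)*(-18 + L) = (-18 + L)*(22 + L))
-458 + C(g) = -458 + (-396 + (5/6)**2 + 4*(5/6)) = -458 + (-396 + 25/36 + 10/3) = -458 - 14111/36 = -30599/36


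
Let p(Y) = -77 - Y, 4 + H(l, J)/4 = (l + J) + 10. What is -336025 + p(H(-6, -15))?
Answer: -336042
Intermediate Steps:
H(l, J) = 24 + 4*J + 4*l (H(l, J) = -16 + 4*((l + J) + 10) = -16 + 4*((J + l) + 10) = -16 + 4*(10 + J + l) = -16 + (40 + 4*J + 4*l) = 24 + 4*J + 4*l)
-336025 + p(H(-6, -15)) = -336025 + (-77 - (24 + 4*(-15) + 4*(-6))) = -336025 + (-77 - (24 - 60 - 24)) = -336025 + (-77 - 1*(-60)) = -336025 + (-77 + 60) = -336025 - 17 = -336042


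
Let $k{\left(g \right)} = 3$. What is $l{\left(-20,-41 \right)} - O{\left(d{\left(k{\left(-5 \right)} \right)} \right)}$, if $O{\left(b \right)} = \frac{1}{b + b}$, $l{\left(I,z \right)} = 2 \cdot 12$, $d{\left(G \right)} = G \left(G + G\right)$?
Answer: $\frac{863}{36} \approx 23.972$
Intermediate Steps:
$d{\left(G \right)} = 2 G^{2}$ ($d{\left(G \right)} = G 2 G = 2 G^{2}$)
$l{\left(I,z \right)} = 24$
$O{\left(b \right)} = \frac{1}{2 b}$
$l{\left(-20,-41 \right)} - O{\left(d{\left(k{\left(-5 \right)} \right)} \right)} = 24 - \frac{1}{2 \cdot 2 \cdot 3^{2}} = 24 - \frac{1}{2 \cdot 2 \cdot 9} = 24 - \frac{1}{2 \cdot 18} = 24 - \frac{1}{2} \cdot \frac{1}{18} = 24 - \frac{1}{36} = \frac{863}{36}$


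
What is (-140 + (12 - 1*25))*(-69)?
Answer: 10557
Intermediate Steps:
(-140 + (12 - 1*25))*(-69) = (-140 + (12 - 25))*(-69) = (-140 - 13)*(-69) = -153*(-69) = 10557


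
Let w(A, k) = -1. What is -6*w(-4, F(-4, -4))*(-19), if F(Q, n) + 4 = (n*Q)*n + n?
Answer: -114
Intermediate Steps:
F(Q, n) = -4 + n + Q*n² (F(Q, n) = -4 + ((n*Q)*n + n) = -4 + ((Q*n)*n + n) = -4 + (Q*n² + n) = -4 + (n + Q*n²) = -4 + n + Q*n²)
-6*w(-4, F(-4, -4))*(-19) = -6*(-1)*(-19) = 6*(-19) = -114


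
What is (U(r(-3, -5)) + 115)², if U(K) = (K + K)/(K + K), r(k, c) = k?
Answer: 13456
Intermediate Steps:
U(K) = 1 (U(K) = (2*K)/((2*K)) = (2*K)*(1/(2*K)) = 1)
(U(r(-3, -5)) + 115)² = (1 + 115)² = 116² = 13456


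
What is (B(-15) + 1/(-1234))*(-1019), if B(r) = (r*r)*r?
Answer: 4243881269/1234 ≈ 3.4391e+6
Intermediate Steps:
B(r) = r³ (B(r) = r²*r = r³)
(B(-15) + 1/(-1234))*(-1019) = ((-15)³ + 1/(-1234))*(-1019) = (-3375 - 1/1234)*(-1019) = -4164751/1234*(-1019) = 4243881269/1234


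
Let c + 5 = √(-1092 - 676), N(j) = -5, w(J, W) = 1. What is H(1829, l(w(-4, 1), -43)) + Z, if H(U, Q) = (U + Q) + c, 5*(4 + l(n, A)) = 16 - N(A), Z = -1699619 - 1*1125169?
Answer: -14114819/5 + 2*I*√442 ≈ -2.823e+6 + 42.048*I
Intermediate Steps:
Z = -2824788 (Z = -1699619 - 1125169 = -2824788)
l(n, A) = ⅕ (l(n, A) = -4 + (16 - 1*(-5))/5 = -4 + (16 + 5)/5 = -4 + (⅕)*21 = -4 + 21/5 = ⅕)
c = -5 + 2*I*√442 (c = -5 + √(-1092 - 676) = -5 + √(-1768) = -5 + 2*I*√442 ≈ -5.0 + 42.048*I)
H(U, Q) = -5 + Q + U + 2*I*√442 (H(U, Q) = (U + Q) + (-5 + 2*I*√442) = (Q + U) + (-5 + 2*I*√442) = -5 + Q + U + 2*I*√442)
H(1829, l(w(-4, 1), -43)) + Z = (-5 + ⅕ + 1829 + 2*I*√442) - 2824788 = (9121/5 + 2*I*√442) - 2824788 = -14114819/5 + 2*I*√442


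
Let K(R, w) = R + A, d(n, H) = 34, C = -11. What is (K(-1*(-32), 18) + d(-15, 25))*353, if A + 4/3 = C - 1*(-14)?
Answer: 71659/3 ≈ 23886.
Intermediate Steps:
A = 5/3 (A = -4/3 + (-11 - 1*(-14)) = -4/3 + (-11 + 14) = -4/3 + 3 = 5/3 ≈ 1.6667)
K(R, w) = 5/3 + R (K(R, w) = R + 5/3 = 5/3 + R)
(K(-1*(-32), 18) + d(-15, 25))*353 = ((5/3 - 1*(-32)) + 34)*353 = ((5/3 + 32) + 34)*353 = (101/3 + 34)*353 = (203/3)*353 = 71659/3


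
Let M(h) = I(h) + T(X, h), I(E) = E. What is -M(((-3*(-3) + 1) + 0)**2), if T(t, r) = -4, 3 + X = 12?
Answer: -96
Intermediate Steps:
X = 9 (X = -3 + 12 = 9)
M(h) = -4 + h (M(h) = h - 4 = -4 + h)
-M(((-3*(-3) + 1) + 0)**2) = -(-4 + ((-3*(-3) + 1) + 0)**2) = -(-4 + ((9 + 1) + 0)**2) = -(-4 + (10 + 0)**2) = -(-4 + 10**2) = -(-4 + 100) = -1*96 = -96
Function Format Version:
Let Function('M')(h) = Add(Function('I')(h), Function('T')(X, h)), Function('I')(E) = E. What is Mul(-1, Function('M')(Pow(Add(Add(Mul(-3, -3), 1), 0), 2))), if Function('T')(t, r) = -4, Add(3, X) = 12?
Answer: -96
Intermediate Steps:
X = 9 (X = Add(-3, 12) = 9)
Function('M')(h) = Add(-4, h) (Function('M')(h) = Add(h, -4) = Add(-4, h))
Mul(-1, Function('M')(Pow(Add(Add(Mul(-3, -3), 1), 0), 2))) = Mul(-1, Add(-4, Pow(Add(Add(Mul(-3, -3), 1), 0), 2))) = Mul(-1, Add(-4, Pow(Add(Add(9, 1), 0), 2))) = Mul(-1, Add(-4, Pow(Add(10, 0), 2))) = Mul(-1, Add(-4, Pow(10, 2))) = Mul(-1, Add(-4, 100)) = Mul(-1, 96) = -96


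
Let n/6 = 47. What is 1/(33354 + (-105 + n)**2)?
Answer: 1/64683 ≈ 1.5460e-5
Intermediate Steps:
n = 282 (n = 6*47 = 282)
1/(33354 + (-105 + n)**2) = 1/(33354 + (-105 + 282)**2) = 1/(33354 + 177**2) = 1/(33354 + 31329) = 1/64683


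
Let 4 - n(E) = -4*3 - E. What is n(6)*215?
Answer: 4730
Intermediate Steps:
n(E) = 16 + E (n(E) = 4 - (-4*3 - E) = 4 - (-12 - E) = 4 + (12 + E) = 16 + E)
n(6)*215 = (16 + 6)*215 = 22*215 = 4730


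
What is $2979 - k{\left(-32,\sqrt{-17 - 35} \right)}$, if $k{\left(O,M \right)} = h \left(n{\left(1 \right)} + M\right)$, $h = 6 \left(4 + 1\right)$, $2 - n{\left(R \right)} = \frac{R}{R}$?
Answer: $2949 - 60 i \sqrt{13} \approx 2949.0 - 216.33 i$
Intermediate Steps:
$n{\left(R \right)} = 1$ ($n{\left(R \right)} = 2 - \frac{R}{R} = 2 - 1 = 1$)
$h = 30$ ($h = 6 \cdot 5 = 30$)
$k{\left(O,M \right)} = 30 + 30 M$ ($k{\left(O,M \right)} = 30 \left(1 + M\right) = 30 + 30 M$)
$2979 - k{\left(-32,\sqrt{-17 - 35} \right)} = 2979 - \left(30 + 30 \sqrt{-17 - 35}\right) = 2979 - \left(30 + 30 \sqrt{-52}\right) = 2979 - \left(30 + 30 \cdot 2 i \sqrt{13}\right) = 2979 - \left(30 + 60 i \sqrt{13}\right) = 2949 - 60 i \sqrt{13}$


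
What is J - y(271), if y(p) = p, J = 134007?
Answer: 133736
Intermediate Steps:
J - y(271) = 134007 - 1*271 = 134007 - 271 = 133736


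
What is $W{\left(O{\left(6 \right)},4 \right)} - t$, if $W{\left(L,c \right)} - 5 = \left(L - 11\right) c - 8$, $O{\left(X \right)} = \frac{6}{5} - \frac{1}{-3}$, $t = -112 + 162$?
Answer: $- \frac{1363}{15} \approx -90.867$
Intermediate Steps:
$t = 50$
$O{\left(X \right)} = \frac{23}{15}$ ($O{\left(X \right)} = 6 \cdot \frac{1}{5} - - \frac{1}{3} = \frac{6}{5} + \frac{1}{3} = \frac{23}{15}$)
$W{\left(L,c \right)} = -3 + c \left(-11 + L\right)$ ($W{\left(L,c \right)} = 5 + \left(\left(L - 11\right) c - 8\right) = 5 + \left(\left(-11 + L\right) c - 8\right) = 5 + \left(c \left(-11 + L\right) - 8\right) = 5 + \left(-8 + c \left(-11 + L\right)\right) = -3 + c \left(-11 + L\right)$)
$W{\left(O{\left(6 \right)},4 \right)} - t = \left(-3 - 44 + \frac{23}{15} \cdot 4\right) - 50 = \left(-3 - 44 + \frac{92}{15}\right) - 50 = - \frac{613}{15} - 50 = - \frac{1363}{15}$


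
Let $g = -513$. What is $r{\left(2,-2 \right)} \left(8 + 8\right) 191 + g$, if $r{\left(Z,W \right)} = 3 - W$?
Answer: $14767$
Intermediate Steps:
$r{\left(2,-2 \right)} \left(8 + 8\right) 191 + g = \left(3 - -2\right) \left(8 + 8\right) 191 - 513 = \left(3 + 2\right) 16 \cdot 191 - 513 = 5 \cdot 16 \cdot 191 - 513 = 80 \cdot 191 - 513 = 15280 - 513 = 14767$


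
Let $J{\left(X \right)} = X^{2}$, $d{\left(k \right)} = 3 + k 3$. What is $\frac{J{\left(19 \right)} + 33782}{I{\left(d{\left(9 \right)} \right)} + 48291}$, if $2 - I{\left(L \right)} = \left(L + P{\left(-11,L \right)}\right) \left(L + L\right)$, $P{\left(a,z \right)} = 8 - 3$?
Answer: $\frac{34143}{46193} \approx 0.73914$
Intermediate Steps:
$P{\left(a,z \right)} = 5$
$d{\left(k \right)} = 3 + 3 k$
$I{\left(L \right)} = 2 - 2 L \left(5 + L\right)$ ($I{\left(L \right)} = 2 - \left(L + 5\right) \left(L + L\right) = 2 - \left(5 + L\right) 2 L = 2 - 2 L \left(5 + L\right)$)
$\frac{J{\left(19 \right)} + 33782}{I{\left(d{\left(9 \right)} \right)} + 48291} = \frac{19^{2} + 33782}{\left(2 - 10 \left(3 + 3 \cdot 9\right) - 2 \left(3 + 3 \cdot 9\right)^{2}\right) + 48291} = \frac{361 + 33782}{\left(2 - 10 \left(3 + 27\right) - 2 \left(3 + 27\right)^{2}\right) + 48291} = \frac{34143}{\left(2 - 300 - 2 \cdot 30^{2}\right) + 48291} = \frac{34143}{\left(2 - 300 - 1800\right) + 48291} = \frac{34143}{-2098 + 48291} = \frac{34143}{46193}$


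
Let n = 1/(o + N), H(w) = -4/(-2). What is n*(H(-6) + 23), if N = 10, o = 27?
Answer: 25/37 ≈ 0.67568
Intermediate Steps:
H(w) = 2 (H(w) = -4*(-1/2) = 2)
n = 1/37 (n = 1/(27 + 10) = 1/37 ≈ 0.027027)
n*(H(-6) + 23) = (2 + 23)/37 = (1/37)*25 = 25/37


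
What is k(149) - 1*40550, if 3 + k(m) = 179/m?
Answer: -6042218/149 ≈ -40552.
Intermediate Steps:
k(m) = -3 + 179/m
k(149) - 1*40550 = (-3 + 179/149) - 1*40550 = (-3 + 179*(1/149)) - 40550 = (-3 + 179/149) - 40550 = -268/149 - 40550 = -6042218/149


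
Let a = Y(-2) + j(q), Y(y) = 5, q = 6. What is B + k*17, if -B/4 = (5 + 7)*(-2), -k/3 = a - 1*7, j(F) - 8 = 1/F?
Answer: -437/2 ≈ -218.50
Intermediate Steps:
j(F) = 8 + 1/F
a = 79/6 (a = 5 + (8 + 1/6) = 5 + 49/6 = 79/6 ≈ 13.167)
k = -37/2 (k = -3*(79/6 - 1*7) = -3*(79/6 - 7) = -3*37/6 = -37/2 ≈ -18.500)
B = 96 (B = -4*(5 + 7)*(-2) = -48*(-2) = -4*(-24) = 96)
B + k*17 = 96 - 37/2*17 = 96 - 629/2 = -437/2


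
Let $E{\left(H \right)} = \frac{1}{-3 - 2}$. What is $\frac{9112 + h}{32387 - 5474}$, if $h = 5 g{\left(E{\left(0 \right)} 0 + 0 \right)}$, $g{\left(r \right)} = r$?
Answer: $\frac{9112}{26913} \approx 0.33857$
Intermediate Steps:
$E{\left(H \right)} = - \frac{1}{5}$ ($E{\left(H \right)} = \frac{1}{-5} = - \frac{1}{5}$)
$h = 0$ ($h = 5 \left(\left(- \frac{1}{5}\right) 0 + 0\right) = 5 \left(0 + 0\right) = 5 \cdot 0 = 0$)
$\frac{9112 + h}{32387 - 5474} = \frac{9112 + 0}{32387 - 5474} = \frac{9112}{26913}$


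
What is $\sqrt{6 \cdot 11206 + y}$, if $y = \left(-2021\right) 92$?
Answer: $2 i \sqrt{29674} \approx 344.52 i$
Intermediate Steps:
$y = -185932$
$\sqrt{6 \cdot 11206 + y} = \sqrt{6 \cdot 11206 - 185932} = \sqrt{67236 - 185932} = \sqrt{-118696} = 2 i \sqrt{29674}$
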